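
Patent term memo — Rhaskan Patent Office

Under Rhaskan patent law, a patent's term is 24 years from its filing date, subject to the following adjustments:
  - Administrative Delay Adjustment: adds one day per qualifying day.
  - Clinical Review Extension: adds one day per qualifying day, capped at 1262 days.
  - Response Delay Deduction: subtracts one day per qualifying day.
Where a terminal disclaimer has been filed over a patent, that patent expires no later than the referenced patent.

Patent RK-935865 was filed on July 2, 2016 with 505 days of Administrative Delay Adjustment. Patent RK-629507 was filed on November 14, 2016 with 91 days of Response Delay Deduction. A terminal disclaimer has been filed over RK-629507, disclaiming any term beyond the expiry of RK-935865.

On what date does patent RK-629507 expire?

Natural term of RK-629507:
  Base: filing + 24 years → 14 November 2040.
  Response Delay Deduction: −91 days → 15 August 2040.
Expiry of referenced patent RK-935865:
  Base: filing + 24 years → 2 July 2040.
  Administrative Delay Adjustment: +505 days → 19 November 2041.
Terminal disclaimer: RK-629507 expires on the earlier of 15 August 2040 and 19 November 2041.

2040-08-15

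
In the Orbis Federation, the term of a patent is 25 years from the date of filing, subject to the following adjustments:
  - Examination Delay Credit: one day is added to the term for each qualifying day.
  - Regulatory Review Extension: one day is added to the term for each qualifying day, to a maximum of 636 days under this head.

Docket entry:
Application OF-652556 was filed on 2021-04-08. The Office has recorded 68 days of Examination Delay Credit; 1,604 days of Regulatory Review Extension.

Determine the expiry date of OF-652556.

2048-03-12

Base term: filing date + 25 years → 8 April 2046.
Examination Delay Credit: +68 days → 15 June 2046.
Regulatory Review Extension: 1604 days claimed exceeds the 636-day cap, so +636 days → 12 March 2048.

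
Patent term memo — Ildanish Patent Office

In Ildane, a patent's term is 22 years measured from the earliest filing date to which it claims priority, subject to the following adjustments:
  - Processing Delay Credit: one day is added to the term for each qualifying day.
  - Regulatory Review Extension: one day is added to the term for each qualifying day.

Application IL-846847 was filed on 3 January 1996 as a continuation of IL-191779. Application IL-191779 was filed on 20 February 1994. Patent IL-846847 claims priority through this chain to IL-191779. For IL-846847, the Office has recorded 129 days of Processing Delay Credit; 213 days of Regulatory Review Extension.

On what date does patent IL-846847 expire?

2017-01-27

Earliest priority filing: 20 February 1994.
Base term: 20 February 1994 + 22 years → 20 February 2016.
Processing Delay Credit: +129 days → 28 June 2016.
Regulatory Review Extension: +213 days → 27 January 2017.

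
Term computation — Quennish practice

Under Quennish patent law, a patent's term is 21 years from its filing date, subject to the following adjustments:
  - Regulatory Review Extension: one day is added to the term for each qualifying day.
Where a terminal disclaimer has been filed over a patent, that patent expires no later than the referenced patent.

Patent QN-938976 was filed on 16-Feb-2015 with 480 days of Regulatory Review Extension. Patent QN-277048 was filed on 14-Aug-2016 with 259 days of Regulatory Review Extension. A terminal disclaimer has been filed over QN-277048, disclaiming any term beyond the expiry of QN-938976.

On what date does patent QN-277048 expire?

2037-06-10

Natural term of QN-277048:
  Base: filing + 21 years → 14 August 2037.
  Regulatory Review Extension: +259 days → 30 April 2038.
Expiry of referenced patent QN-938976:
  Base: filing + 21 years → 16 February 2036.
  Regulatory Review Extension: +480 days → 10 June 2037.
Terminal disclaimer: QN-277048 expires on the earlier of 30 April 2038 and 10 June 2037.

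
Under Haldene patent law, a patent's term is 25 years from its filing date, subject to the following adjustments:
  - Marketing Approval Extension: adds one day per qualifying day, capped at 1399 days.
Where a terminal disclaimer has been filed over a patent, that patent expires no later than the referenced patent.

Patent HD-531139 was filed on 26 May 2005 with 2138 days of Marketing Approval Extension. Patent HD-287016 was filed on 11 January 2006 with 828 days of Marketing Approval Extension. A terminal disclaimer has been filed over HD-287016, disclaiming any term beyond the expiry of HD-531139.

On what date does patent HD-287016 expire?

Natural term of HD-287016:
  Base: filing + 25 years → 11 January 2031.
  Marketing Approval Extension: 828 days (within the 1399-day cap) → +828 days → 18 April 2033.
Expiry of referenced patent HD-531139:
  Base: filing + 25 years → 26 May 2030.
  Marketing Approval Extension: 2138 days claimed exceeds the 1399-day cap, so +1399 days → 25 March 2034.
Terminal disclaimer: HD-287016 expires on the earlier of 18 April 2033 and 25 March 2034.

April 18, 2033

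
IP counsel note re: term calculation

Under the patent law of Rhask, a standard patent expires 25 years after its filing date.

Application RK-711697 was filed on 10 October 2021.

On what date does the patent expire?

Filing date + 25 years → 10 October 2046.

October 10, 2046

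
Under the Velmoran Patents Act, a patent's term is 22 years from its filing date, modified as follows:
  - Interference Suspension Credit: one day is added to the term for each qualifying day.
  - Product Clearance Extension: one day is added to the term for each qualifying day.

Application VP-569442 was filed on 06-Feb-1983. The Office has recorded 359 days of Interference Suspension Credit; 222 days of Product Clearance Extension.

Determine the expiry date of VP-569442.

September 10, 2006

Base term: filing date + 22 years → 6 February 2005.
Interference Suspension Credit: +359 days → 31 January 2006.
Product Clearance Extension: +222 days → 10 September 2006.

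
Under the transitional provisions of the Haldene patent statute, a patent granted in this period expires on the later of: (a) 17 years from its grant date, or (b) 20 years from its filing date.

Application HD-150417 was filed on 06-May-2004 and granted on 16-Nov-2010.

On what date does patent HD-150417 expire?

2027-11-16

(a) grant + 17 years → 16 November 2027.
(b) filing + 20 years → 6 May 2024.
Later of the two: 16 November 2027.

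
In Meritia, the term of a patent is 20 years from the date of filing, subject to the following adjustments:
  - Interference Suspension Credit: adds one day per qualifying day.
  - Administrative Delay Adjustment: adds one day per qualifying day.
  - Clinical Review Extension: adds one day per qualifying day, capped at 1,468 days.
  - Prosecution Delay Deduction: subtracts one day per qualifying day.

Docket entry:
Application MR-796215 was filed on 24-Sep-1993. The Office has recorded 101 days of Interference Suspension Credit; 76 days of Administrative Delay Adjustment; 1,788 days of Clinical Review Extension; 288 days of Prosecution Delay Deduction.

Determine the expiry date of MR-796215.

Base term: filing date + 20 years → 24 September 2013.
Interference Suspension Credit: +101 days → 3 January 2014.
Administrative Delay Adjustment: +76 days → 20 March 2014.
Clinical Review Extension: 1788 days claimed exceeds the 1468-day cap, so +1468 days → 27 March 2018.
Prosecution Delay Deduction: −288 days → 12 June 2017.

June 12, 2017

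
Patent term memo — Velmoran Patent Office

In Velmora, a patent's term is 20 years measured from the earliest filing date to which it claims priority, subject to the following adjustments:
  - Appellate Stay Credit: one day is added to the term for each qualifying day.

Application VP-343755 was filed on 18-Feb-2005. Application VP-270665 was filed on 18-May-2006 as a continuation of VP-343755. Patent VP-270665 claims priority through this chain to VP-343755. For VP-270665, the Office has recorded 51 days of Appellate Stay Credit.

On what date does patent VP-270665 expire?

Earliest priority filing: 18 February 2005.
Base term: 18 February 2005 + 20 years → 18 February 2025.
Appellate Stay Credit: +51 days → 10 April 2025.

2025-04-10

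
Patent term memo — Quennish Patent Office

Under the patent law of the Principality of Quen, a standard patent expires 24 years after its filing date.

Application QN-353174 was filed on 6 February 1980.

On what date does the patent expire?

Filing date + 24 years → 6 February 2004.

2004-02-06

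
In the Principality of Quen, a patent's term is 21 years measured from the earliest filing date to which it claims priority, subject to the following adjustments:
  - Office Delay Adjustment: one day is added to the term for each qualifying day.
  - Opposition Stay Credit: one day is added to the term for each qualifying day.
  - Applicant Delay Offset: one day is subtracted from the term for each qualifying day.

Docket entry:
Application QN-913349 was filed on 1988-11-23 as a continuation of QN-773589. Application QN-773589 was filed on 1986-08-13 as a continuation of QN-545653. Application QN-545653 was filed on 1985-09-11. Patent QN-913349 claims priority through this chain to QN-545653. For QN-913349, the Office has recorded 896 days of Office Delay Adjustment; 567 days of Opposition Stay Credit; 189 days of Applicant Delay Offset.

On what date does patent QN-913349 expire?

Earliest priority filing: 11 September 1985.
Base term: 11 September 1985 + 21 years → 11 September 2006.
Office Delay Adjustment: +896 days → 23 February 2009.
Opposition Stay Credit: +567 days → 13 September 2010.
Applicant Delay Offset: −189 days → 8 March 2010.

March 8, 2010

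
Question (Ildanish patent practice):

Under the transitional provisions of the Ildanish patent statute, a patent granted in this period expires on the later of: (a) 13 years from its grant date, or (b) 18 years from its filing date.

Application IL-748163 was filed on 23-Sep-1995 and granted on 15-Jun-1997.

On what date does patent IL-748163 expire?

(a) grant + 13 years → 15 June 2010.
(b) filing + 18 years → 23 September 2013.
Later of the two: 23 September 2013.

September 23, 2013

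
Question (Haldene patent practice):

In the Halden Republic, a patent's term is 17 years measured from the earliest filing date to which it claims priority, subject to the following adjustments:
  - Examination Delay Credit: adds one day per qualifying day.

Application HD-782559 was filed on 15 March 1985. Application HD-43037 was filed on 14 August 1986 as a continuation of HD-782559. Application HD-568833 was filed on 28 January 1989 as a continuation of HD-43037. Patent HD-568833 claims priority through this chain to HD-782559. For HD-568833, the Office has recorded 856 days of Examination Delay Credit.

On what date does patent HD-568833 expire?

July 18, 2004

Earliest priority filing: 15 March 1985.
Base term: 15 March 1985 + 17 years → 15 March 2002.
Examination Delay Credit: +856 days → 18 July 2004.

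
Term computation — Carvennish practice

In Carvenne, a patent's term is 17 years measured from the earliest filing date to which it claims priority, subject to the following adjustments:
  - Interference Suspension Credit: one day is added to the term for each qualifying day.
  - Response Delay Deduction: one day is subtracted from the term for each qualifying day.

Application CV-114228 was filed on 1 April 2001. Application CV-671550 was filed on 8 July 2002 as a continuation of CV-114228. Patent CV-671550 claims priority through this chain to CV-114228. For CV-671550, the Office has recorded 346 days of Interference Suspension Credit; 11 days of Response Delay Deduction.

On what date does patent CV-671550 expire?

March 2, 2019

Earliest priority filing: 1 April 2001.
Base term: 1 April 2001 + 17 years → 1 April 2018.
Interference Suspension Credit: +346 days → 13 March 2019.
Response Delay Deduction: −11 days → 2 March 2019.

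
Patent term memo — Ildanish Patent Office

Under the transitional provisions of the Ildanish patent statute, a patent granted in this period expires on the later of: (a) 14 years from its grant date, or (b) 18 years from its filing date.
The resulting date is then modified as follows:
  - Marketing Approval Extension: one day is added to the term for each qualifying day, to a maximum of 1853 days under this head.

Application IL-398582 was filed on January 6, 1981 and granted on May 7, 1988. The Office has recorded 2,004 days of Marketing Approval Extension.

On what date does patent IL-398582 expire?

June 3, 2007

(a) grant + 14 years → 7 May 2002.
(b) filing + 18 years → 6 January 1999.
Later of the two: 7 May 2002.
Marketing Approval Extension: 2004 days claimed exceeds the 1853-day cap, so +1853 days → 3 June 2007.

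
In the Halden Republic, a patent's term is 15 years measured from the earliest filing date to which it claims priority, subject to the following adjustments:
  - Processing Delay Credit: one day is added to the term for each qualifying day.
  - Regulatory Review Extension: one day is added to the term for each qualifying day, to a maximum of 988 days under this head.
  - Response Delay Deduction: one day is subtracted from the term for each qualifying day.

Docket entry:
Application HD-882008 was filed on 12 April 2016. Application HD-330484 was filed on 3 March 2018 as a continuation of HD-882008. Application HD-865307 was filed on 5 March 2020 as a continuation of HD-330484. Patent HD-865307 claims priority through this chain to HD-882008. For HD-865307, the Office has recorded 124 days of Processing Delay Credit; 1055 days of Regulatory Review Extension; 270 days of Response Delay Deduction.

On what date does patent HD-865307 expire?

2033-08-01

Earliest priority filing: 12 April 2016.
Base term: 12 April 2016 + 15 years → 12 April 2031.
Processing Delay Credit: +124 days → 14 August 2031.
Regulatory Review Extension: 1055 days claimed exceeds the 988-day cap, so +988 days → 28 April 2034.
Response Delay Deduction: −270 days → 1 August 2033.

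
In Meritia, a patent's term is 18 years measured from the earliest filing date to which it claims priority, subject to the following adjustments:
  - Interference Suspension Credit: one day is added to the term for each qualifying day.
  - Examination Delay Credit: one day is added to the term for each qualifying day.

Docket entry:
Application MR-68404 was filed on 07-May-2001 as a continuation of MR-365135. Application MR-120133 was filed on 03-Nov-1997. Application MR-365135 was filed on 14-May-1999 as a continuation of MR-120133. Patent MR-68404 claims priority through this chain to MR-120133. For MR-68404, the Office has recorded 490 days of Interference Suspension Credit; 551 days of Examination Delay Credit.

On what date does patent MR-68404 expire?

Earliest priority filing: 3 November 1997.
Base term: 3 November 1997 + 18 years → 3 November 2015.
Interference Suspension Credit: +490 days → 7 March 2017.
Examination Delay Credit: +551 days → 9 September 2018.

September 9, 2018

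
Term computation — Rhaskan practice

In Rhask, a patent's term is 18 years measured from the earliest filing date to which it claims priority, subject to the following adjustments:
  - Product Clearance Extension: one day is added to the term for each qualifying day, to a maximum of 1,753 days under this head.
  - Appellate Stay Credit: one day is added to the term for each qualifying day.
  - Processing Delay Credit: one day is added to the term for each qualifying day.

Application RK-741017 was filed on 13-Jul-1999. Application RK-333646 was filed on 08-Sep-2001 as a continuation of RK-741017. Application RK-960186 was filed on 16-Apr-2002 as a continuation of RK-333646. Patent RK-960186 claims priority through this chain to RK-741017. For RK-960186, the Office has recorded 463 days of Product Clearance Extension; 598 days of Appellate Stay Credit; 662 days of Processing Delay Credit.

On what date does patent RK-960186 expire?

Earliest priority filing: 13 July 1999.
Base term: 13 July 1999 + 18 years → 13 July 2017.
Product Clearance Extension: 463 days (within the 1753-day cap) → +463 days → 19 October 2018.
Appellate Stay Credit: +598 days → 8 June 2020.
Processing Delay Credit: +662 days → 1 April 2022.

April 1, 2022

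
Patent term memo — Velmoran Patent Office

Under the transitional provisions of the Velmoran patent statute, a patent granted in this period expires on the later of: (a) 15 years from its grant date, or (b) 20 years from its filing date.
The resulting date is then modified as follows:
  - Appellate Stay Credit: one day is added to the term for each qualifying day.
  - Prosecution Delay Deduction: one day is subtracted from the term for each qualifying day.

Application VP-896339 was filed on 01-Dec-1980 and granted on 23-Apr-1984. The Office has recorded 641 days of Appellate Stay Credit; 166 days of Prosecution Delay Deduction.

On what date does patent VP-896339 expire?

March 21, 2002

(a) grant + 15 years → 23 April 1999.
(b) filing + 20 years → 1 December 2000.
Later of the two: 1 December 2000.
Appellate Stay Credit: +641 days → 3 September 2002.
Prosecution Delay Deduction: −166 days → 21 March 2002.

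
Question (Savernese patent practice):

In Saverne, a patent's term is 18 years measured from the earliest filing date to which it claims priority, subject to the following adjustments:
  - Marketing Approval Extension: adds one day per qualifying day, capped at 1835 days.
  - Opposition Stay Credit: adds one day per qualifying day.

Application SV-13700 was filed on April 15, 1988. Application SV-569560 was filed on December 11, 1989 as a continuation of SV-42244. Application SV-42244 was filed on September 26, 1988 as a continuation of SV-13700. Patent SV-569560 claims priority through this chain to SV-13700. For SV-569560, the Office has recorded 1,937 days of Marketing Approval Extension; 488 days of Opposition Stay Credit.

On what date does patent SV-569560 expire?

August 24, 2012

Earliest priority filing: 15 April 1988.
Base term: 15 April 1988 + 18 years → 15 April 2006.
Marketing Approval Extension: 1937 days claimed exceeds the 1835-day cap, so +1835 days → 24 April 2011.
Opposition Stay Credit: +488 days → 24 August 2012.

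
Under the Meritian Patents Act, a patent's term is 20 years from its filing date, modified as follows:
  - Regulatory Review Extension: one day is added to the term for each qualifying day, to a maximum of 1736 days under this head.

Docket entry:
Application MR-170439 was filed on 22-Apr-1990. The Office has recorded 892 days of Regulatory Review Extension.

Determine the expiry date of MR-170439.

Base term: filing date + 20 years → 22 April 2010.
Regulatory Review Extension: 892 days (within the 1736-day cap) → +892 days → 30 September 2012.

September 30, 2012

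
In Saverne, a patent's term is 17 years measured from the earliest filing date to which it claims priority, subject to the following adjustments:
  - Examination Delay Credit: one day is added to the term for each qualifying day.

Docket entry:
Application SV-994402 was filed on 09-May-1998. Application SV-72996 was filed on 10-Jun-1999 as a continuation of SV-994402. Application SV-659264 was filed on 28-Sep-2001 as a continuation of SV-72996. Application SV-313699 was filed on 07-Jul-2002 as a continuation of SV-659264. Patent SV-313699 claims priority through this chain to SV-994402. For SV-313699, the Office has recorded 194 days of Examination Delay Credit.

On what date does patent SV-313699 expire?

Earliest priority filing: 9 May 1998.
Base term: 9 May 1998 + 17 years → 9 May 2015.
Examination Delay Credit: +194 days → 19 November 2015.

November 19, 2015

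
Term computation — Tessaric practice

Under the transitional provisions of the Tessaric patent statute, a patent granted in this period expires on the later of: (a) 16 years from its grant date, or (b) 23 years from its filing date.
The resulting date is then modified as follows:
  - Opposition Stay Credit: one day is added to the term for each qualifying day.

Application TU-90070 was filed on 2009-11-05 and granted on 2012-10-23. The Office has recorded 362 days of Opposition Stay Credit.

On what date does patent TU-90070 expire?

(a) grant + 16 years → 23 October 2028.
(b) filing + 23 years → 5 November 2032.
Later of the two: 5 November 2032.
Opposition Stay Credit: +362 days → 2 November 2033.

2033-11-02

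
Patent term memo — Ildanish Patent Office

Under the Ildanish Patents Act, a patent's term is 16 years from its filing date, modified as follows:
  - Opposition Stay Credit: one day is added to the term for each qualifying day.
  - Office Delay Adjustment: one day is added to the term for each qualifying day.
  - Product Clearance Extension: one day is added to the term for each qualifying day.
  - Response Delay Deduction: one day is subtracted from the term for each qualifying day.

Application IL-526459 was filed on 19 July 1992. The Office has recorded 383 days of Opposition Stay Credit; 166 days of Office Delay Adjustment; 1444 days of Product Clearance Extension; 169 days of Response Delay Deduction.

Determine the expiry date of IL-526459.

July 17, 2013

Base term: filing date + 16 years → 19 July 2008.
Opposition Stay Credit: +383 days → 6 August 2009.
Office Delay Adjustment: +166 days → 19 January 2010.
Product Clearance Extension: +1444 days → 2 January 2014.
Response Delay Deduction: −169 days → 17 July 2013.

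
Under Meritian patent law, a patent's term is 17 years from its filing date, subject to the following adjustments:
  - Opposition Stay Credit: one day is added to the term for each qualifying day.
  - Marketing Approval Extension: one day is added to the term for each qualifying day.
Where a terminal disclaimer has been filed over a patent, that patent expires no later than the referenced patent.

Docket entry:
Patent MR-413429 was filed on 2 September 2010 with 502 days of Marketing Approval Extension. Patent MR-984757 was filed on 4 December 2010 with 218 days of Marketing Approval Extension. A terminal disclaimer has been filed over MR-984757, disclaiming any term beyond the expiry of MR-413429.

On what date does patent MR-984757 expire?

2028-07-09

Natural term of MR-984757:
  Base: filing + 17 years → 4 December 2027.
  Marketing Approval Extension: +218 days → 9 July 2028.
Expiry of referenced patent MR-413429:
  Base: filing + 17 years → 2 September 2027.
  Marketing Approval Extension: +502 days → 16 January 2029.
Terminal disclaimer: MR-984757 expires on the earlier of 9 July 2028 and 16 January 2029.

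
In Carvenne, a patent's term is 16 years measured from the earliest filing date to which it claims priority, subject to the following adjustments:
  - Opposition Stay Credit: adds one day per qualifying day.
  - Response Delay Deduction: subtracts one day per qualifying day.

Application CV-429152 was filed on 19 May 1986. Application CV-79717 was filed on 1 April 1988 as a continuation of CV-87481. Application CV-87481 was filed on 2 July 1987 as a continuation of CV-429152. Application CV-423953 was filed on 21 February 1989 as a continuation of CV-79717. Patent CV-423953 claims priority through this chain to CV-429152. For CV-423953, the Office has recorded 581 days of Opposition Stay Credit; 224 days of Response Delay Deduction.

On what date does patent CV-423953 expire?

May 11, 2003

Earliest priority filing: 19 May 1986.
Base term: 19 May 1986 + 16 years → 19 May 2002.
Opposition Stay Credit: +581 days → 21 December 2003.
Response Delay Deduction: −224 days → 11 May 2003.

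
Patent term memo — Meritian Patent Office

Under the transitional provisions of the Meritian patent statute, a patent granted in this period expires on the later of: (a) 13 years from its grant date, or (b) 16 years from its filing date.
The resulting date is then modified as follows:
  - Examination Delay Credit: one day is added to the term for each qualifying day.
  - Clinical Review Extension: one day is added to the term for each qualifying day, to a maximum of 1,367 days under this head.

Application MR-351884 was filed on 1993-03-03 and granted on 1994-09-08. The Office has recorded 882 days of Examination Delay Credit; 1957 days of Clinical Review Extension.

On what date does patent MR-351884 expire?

April 30, 2015

(a) grant + 13 years → 8 September 2007.
(b) filing + 16 years → 3 March 2009.
Later of the two: 3 March 2009.
Examination Delay Credit: +882 days → 2 August 2011.
Clinical Review Extension: 1957 days claimed exceeds the 1367-day cap, so +1367 days → 30 April 2015.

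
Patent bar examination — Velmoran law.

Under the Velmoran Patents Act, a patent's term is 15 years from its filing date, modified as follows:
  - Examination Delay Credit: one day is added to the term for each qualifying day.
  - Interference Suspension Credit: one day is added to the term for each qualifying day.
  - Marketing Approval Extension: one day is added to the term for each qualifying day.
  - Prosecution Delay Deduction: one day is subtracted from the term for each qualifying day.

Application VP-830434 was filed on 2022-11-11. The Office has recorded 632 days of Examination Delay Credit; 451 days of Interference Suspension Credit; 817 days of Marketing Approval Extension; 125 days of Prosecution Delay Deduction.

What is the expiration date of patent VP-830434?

Base term: filing date + 15 years → 11 November 2037.
Examination Delay Credit: +632 days → 5 August 2039.
Interference Suspension Credit: +451 days → 29 October 2040.
Marketing Approval Extension: +817 days → 24 January 2043.
Prosecution Delay Deduction: −125 days → 21 September 2042.

September 21, 2042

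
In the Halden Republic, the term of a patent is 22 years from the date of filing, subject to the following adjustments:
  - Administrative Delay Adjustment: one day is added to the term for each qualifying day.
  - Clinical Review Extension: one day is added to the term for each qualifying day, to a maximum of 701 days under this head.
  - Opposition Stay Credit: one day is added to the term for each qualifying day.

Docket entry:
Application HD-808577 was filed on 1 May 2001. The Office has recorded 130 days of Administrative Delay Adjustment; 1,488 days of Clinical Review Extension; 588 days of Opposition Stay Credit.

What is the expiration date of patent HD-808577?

March 20, 2027

Base term: filing date + 22 years → 1 May 2023.
Administrative Delay Adjustment: +130 days → 8 September 2023.
Clinical Review Extension: 1488 days claimed exceeds the 701-day cap, so +701 days → 9 August 2025.
Opposition Stay Credit: +588 days → 20 March 2027.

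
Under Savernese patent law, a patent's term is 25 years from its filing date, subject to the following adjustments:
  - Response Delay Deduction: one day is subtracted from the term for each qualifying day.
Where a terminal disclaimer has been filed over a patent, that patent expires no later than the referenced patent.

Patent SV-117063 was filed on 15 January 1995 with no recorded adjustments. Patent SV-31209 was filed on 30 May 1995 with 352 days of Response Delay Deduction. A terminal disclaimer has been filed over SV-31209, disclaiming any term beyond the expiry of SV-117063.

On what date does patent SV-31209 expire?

Natural term of SV-31209:
  Base: filing + 25 years → 30 May 2020.
  Response Delay Deduction: −352 days → 13 June 2019.
Expiry of referenced patent SV-117063:
  Base: filing + 25 years → 15 January 2020.
Terminal disclaimer: SV-31209 expires on the earlier of 13 June 2019 and 15 January 2020.

2019-06-13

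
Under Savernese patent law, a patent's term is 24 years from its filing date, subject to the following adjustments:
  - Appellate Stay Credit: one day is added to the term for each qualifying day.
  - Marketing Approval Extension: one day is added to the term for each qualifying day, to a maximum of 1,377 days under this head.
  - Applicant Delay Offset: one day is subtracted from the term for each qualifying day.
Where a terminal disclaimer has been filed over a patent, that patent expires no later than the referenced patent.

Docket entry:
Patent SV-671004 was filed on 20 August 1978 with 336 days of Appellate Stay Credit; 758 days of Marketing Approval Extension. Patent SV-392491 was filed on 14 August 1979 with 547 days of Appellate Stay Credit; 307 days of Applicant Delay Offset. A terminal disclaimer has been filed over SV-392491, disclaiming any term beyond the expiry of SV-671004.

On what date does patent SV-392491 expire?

2004-04-10

Natural term of SV-392491:
  Base: filing + 24 years → 14 August 2003.
  Appellate Stay Credit: +547 days → 11 February 2005.
  Applicant Delay Offset: −307 days → 10 April 2004.
Expiry of referenced patent SV-671004:
  Base: filing + 24 years → 20 August 2002.
  Appellate Stay Credit: +336 days → 22 July 2003.
  Marketing Approval Extension: 758 days (within the 1377-day cap) → +758 days → 18 August 2005.
Terminal disclaimer: SV-392491 expires on the earlier of 10 April 2004 and 18 August 2005.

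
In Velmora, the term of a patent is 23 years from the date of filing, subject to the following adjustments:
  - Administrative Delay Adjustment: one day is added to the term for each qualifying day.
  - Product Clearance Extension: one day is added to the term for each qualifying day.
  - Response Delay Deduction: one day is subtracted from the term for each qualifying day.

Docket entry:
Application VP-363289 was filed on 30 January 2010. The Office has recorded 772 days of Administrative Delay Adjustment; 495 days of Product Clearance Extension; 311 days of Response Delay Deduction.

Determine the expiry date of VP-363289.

September 13, 2035

Base term: filing date + 23 years → 30 January 2033.
Administrative Delay Adjustment: +772 days → 13 March 2035.
Product Clearance Extension: +495 days → 20 July 2036.
Response Delay Deduction: −311 days → 13 September 2035.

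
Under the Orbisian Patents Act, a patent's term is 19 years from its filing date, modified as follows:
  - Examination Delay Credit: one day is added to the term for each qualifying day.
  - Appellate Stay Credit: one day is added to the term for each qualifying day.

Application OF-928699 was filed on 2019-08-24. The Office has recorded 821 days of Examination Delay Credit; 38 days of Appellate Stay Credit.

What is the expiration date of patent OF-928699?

December 30, 2040

Base term: filing date + 19 years → 24 August 2038.
Examination Delay Credit: +821 days → 22 November 2040.
Appellate Stay Credit: +38 days → 30 December 2040.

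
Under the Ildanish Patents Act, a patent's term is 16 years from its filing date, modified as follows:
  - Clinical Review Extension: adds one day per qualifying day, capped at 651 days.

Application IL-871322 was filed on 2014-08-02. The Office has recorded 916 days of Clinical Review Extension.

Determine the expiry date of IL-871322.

Base term: filing date + 16 years → 2 August 2030.
Clinical Review Extension: 916 days claimed exceeds the 651-day cap, so +651 days → 14 May 2032.

2032-05-14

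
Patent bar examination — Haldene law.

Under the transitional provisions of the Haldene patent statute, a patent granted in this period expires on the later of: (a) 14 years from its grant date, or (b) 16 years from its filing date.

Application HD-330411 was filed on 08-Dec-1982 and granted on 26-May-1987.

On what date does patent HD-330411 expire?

May 26, 2001

(a) grant + 14 years → 26 May 2001.
(b) filing + 16 years → 8 December 1998.
Later of the two: 26 May 2001.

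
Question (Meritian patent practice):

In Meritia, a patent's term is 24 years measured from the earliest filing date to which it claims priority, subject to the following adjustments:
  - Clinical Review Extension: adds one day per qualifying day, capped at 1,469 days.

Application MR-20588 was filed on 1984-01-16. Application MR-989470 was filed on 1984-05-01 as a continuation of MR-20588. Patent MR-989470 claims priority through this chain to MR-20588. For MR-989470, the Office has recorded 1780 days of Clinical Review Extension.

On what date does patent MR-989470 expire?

Earliest priority filing: 16 January 1984.
Base term: 16 January 1984 + 24 years → 16 January 2008.
Clinical Review Extension: 1780 days claimed exceeds the 1469-day cap, so +1469 days → 24 January 2012.

2012-01-24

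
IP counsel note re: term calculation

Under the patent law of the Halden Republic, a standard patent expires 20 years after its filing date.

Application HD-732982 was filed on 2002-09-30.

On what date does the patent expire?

September 30, 2022

Filing date + 20 years → 30 September 2022.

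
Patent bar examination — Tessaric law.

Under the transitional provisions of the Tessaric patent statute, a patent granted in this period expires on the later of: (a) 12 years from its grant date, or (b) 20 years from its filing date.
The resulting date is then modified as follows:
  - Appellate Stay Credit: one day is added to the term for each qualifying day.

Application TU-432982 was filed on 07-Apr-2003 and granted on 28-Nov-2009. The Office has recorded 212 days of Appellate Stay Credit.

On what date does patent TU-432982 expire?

November 5, 2023

(a) grant + 12 years → 28 November 2021.
(b) filing + 20 years → 7 April 2023.
Later of the two: 7 April 2023.
Appellate Stay Credit: +212 days → 5 November 2023.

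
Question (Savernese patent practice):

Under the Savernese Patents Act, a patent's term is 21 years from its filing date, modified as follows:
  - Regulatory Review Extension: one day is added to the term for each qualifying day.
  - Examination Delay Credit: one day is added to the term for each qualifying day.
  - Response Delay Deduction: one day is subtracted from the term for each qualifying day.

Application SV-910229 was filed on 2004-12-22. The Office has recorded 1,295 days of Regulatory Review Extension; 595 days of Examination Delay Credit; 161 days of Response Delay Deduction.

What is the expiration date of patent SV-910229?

2030-09-16

Base term: filing date + 21 years → 22 December 2025.
Regulatory Review Extension: +1295 days → 9 July 2029.
Examination Delay Credit: +595 days → 24 February 2031.
Response Delay Deduction: −161 days → 16 September 2030.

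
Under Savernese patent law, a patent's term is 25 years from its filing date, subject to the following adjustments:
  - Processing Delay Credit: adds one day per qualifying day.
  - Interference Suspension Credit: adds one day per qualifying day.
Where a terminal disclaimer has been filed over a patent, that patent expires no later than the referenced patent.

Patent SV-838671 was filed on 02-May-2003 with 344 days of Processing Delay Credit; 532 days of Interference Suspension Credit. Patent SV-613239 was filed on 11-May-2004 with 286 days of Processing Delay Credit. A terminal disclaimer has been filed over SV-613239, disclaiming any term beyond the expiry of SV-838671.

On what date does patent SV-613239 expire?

Natural term of SV-613239:
  Base: filing + 25 years → 11 May 2029.
  Processing Delay Credit: +286 days → 21 February 2030.
Expiry of referenced patent SV-838671:
  Base: filing + 25 years → 2 May 2028.
  Processing Delay Credit: +344 days → 11 April 2029.
  Interference Suspension Credit: +532 days → 25 September 2030.
Terminal disclaimer: SV-613239 expires on the earlier of 21 February 2030 and 25 September 2030.

February 21, 2030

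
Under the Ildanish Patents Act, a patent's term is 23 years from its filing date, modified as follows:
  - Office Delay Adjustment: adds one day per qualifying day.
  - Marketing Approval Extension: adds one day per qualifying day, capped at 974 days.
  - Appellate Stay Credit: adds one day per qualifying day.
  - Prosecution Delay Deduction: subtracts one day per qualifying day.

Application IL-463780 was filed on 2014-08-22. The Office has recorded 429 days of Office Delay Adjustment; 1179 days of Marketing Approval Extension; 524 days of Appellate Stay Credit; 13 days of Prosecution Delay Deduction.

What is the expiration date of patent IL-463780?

Base term: filing date + 23 years → 22 August 2037.
Office Delay Adjustment: +429 days → 25 October 2038.
Marketing Approval Extension: 1179 days claimed exceeds the 974-day cap, so +974 days → 25 June 2041.
Appellate Stay Credit: +524 days → 1 December 2042.
Prosecution Delay Deduction: −13 days → 18 November 2042.

November 18, 2042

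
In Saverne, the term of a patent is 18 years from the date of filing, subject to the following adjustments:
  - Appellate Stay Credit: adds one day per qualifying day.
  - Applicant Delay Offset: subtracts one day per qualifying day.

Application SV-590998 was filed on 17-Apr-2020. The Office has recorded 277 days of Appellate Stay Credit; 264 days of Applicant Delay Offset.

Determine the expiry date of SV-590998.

April 30, 2038

Base term: filing date + 18 years → 17 April 2038.
Appellate Stay Credit: +277 days → 19 January 2039.
Applicant Delay Offset: −264 days → 30 April 2038.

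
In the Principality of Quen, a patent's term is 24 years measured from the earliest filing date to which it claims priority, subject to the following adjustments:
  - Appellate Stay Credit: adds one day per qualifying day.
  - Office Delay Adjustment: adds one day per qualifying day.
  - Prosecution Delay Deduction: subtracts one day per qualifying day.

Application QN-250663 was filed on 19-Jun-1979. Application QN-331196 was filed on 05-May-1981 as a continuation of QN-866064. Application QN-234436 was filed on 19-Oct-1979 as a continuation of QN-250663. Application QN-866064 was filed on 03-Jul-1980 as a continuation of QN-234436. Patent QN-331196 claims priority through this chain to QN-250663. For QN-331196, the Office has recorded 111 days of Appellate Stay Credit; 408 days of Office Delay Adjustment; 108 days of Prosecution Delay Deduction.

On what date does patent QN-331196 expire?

2004-08-03

Earliest priority filing: 19 June 1979.
Base term: 19 June 1979 + 24 years → 19 June 2003.
Appellate Stay Credit: +111 days → 8 October 2003.
Office Delay Adjustment: +408 days → 19 November 2004.
Prosecution Delay Deduction: −108 days → 3 August 2004.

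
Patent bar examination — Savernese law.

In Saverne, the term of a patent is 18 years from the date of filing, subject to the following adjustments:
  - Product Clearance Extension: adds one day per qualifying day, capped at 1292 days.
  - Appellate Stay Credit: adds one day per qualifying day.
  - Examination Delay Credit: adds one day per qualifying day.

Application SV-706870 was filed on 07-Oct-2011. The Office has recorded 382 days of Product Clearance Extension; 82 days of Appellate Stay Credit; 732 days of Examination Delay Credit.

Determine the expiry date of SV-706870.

January 15, 2033

Base term: filing date + 18 years → 7 October 2029.
Product Clearance Extension: 382 days (within the 1292-day cap) → +382 days → 24 October 2030.
Appellate Stay Credit: +82 days → 14 January 2031.
Examination Delay Credit: +732 days → 15 January 2033.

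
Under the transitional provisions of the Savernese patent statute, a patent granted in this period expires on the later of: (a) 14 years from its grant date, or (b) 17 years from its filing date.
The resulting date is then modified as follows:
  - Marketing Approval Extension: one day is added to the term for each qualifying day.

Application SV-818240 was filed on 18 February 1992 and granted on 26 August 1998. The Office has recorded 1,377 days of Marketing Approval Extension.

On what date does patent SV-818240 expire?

2016-06-03

(a) grant + 14 years → 26 August 2012.
(b) filing + 17 years → 18 February 2009.
Later of the two: 26 August 2012.
Marketing Approval Extension: +1377 days → 3 June 2016.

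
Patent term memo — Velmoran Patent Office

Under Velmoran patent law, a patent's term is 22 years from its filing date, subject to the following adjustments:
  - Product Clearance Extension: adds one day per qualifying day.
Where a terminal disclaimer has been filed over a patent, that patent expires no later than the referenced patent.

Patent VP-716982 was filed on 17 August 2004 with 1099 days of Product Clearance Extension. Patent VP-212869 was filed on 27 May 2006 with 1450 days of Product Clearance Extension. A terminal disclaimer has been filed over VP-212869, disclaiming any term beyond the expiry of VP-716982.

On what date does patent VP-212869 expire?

August 20, 2029

Natural term of VP-212869:
  Base: filing + 22 years → 27 May 2028.
  Product Clearance Extension: +1450 days → 16 May 2032.
Expiry of referenced patent VP-716982:
  Base: filing + 22 years → 17 August 2026.
  Product Clearance Extension: +1099 days → 20 August 2029.
Terminal disclaimer: VP-212869 expires on the earlier of 16 May 2032 and 20 August 2029.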